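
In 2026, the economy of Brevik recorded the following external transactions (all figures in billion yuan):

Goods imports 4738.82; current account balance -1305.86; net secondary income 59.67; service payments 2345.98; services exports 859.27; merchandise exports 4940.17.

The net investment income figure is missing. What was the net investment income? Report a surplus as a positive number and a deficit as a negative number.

Current account = goods balance + services balance + net primary income + net secondary income
Sum of the known components = -1225.69
Net investment income = CA - (known components) = -1305.86 - (-1225.69) = -80.17

-80.17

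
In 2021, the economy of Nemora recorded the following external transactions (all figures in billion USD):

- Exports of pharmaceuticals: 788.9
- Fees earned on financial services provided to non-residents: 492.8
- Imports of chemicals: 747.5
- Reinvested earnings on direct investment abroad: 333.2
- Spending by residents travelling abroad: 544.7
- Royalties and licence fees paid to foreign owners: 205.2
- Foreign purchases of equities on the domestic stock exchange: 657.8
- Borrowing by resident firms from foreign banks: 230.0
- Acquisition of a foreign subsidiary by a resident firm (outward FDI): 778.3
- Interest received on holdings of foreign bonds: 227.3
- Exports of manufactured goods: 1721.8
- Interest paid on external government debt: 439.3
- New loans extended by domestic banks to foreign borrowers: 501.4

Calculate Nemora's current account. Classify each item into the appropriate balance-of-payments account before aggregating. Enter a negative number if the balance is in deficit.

Goods: 788.9 + 1721.8 - 747.5 = 1763.2
Services: -544.7 - 205.2 + 492.8 = -257.1
Primary income: 333.2 - 439.3 + 227.3 = 121.2
Current account = 1763.2 + (-257.1) + 121.2 = 1627.3
(Excluded from the current account — financial account: foreign purchases of equities on the domestic stock exchange 657.8, borrowing by resident firms from foreign banks 230.0, acquisition of a foreign subsidiary by a resident firm (outward FDI) 778.3, new loans extended by domestic banks to foreign borrowers 501.4.)

1627.3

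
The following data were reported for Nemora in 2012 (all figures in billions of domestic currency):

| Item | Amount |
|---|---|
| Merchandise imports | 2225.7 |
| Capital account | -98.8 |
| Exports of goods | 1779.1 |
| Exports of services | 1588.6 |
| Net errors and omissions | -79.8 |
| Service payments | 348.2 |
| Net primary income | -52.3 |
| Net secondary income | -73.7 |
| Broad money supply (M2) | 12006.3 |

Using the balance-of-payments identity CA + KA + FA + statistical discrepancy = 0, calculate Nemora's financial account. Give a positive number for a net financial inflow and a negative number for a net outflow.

-489.2

Goods balance = 1779.1 - 2225.7 = -446.6
Services balance = 1588.6 - 348.2 = 1240.4
Trade balance (goods + services) = -446.6 + 1240.4 = 793.8
Net primary income = -52.3
Net secondary income = -73.7
Current account = 793.8 + (-52.3) + (-73.7) = 667.8
Financial account = -(667.8 + (-98.8) + (-79.8)) = -489.2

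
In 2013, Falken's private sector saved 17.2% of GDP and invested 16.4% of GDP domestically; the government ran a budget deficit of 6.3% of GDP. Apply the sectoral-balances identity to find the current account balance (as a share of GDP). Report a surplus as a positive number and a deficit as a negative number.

-5.5

By the sectoral-balances identity, CA = (S_private - I) + (T - G).
Private balance = 17.2 - 16.4 = 0.8
Government balance (T - G) = -6.3
CA = 0.8 + (-6.3) = -5.5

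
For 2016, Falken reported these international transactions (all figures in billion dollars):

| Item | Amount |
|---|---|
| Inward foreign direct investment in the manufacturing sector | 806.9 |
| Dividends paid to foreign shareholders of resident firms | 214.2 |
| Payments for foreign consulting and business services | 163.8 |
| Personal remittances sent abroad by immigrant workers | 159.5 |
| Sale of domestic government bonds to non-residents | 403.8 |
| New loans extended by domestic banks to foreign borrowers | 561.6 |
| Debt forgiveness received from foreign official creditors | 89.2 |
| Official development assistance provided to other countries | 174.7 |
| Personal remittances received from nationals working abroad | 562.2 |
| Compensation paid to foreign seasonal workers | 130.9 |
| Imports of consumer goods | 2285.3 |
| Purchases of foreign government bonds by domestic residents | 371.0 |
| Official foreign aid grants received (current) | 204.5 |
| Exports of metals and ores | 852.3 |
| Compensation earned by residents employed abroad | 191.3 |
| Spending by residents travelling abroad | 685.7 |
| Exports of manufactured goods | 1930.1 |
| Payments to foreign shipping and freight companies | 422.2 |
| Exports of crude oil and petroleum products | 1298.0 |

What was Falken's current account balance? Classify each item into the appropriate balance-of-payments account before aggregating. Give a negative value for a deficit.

802.1

Goods: -2285.3 + 852.3 + 1298.0 + 1930.1 = 1795.1
Services: -163.8 - 685.7 - 422.2 = -1271.7
Primary income: 191.3 - 130.9 - 214.2 = -153.8
Secondary income: -159.5 + 204.5 - 174.7 + 562.2 = 432.5
Current account = 1795.1 + (-1271.7) + (-153.8) + 432.5 = 802.1
(Excluded from the current account — financial account: inward foreign direct investment in the manufacturing sector 806.9, sale of domestic government bonds to non-residents 403.8, new loans extended by domestic banks to foreign borrowers 561.6, purchases of foreign government bonds by domestic residents 371.0; capital account: debt forgiveness received from foreign official creditors 89.2.)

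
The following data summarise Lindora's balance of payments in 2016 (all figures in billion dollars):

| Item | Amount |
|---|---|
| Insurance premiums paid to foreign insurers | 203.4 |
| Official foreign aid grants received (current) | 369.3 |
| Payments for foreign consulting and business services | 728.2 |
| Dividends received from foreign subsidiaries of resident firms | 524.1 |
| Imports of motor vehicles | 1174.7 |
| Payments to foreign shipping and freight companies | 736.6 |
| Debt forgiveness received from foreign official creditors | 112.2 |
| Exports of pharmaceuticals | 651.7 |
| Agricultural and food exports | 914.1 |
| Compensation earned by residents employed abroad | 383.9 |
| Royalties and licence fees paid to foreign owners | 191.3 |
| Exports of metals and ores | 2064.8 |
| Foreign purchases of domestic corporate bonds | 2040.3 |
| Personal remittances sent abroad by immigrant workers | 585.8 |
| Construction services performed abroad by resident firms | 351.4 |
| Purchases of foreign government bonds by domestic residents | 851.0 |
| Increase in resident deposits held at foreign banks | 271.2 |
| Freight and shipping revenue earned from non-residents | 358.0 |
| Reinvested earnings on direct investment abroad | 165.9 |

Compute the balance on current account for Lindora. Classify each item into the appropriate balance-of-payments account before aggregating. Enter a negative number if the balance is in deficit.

2163.2

Goods: 2064.8 + 914.1 + 651.7 - 1174.7 = 2455.9
Services: 358.0 - 728.2 - 736.6 - 191.3 + 351.4 - 203.4 = -1150.1
Primary income: 524.1 + 383.9 + 165.9 = 1073.9
Secondary income: 369.3 - 585.8 = -216.5
Current account = 2455.9 + (-1150.1) + 1073.9 + (-216.5) = 2163.2
(Excluded from the current account — capital account: debt forgiveness received from foreign official creditors 112.2; financial account: foreign purchases of domestic corporate bonds 2040.3, purchases of foreign government bonds by domestic residents 851.0, increase in resident deposits held at foreign banks 271.2.)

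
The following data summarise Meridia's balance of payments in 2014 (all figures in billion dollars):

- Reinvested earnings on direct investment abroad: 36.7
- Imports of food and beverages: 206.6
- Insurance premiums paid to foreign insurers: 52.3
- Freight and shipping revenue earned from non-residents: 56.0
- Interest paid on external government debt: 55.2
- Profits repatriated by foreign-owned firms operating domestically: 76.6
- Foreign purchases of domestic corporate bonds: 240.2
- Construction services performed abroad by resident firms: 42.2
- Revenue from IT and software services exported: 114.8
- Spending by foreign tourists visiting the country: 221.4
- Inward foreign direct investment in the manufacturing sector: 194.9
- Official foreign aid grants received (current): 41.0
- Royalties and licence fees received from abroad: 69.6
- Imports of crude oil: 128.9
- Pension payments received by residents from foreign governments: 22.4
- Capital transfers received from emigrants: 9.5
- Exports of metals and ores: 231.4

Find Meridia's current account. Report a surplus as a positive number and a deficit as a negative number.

Goods: -128.9 + 231.4 - 206.6 = -104.1
Services: 42.2 + 69.6 + 114.8 + 221.4 + 56.0 - 52.3 = 451.7
Primary income: -76.6 + 36.7 - 55.2 = -95.1
Secondary income: 41.0 + 22.4 = 63.4
Current account = (-104.1) + 451.7 + (-95.1) + 63.4 = 315.9
(Excluded from the current account — financial account: foreign purchases of domestic corporate bonds 240.2, inward foreign direct investment in the manufacturing sector 194.9; capital account: capital transfers received from emigrants 9.5.)

315.9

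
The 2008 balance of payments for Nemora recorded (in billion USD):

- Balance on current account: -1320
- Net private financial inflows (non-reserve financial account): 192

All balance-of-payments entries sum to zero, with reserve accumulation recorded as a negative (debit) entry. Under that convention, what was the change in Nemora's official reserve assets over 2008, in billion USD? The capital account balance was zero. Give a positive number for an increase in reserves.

Official reserve transactions balance = -((-1320) + 192) = 1128
An accumulation of reserves is recorded as a debit (negative entry), so the change in the stock of reserves is the negative of that balance.
Change in official reserves = -(1128) = -1128

-1128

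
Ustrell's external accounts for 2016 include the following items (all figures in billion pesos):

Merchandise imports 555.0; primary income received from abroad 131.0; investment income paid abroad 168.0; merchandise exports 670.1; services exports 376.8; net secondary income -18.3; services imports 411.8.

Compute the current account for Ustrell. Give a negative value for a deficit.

24.8

Goods balance = 670.1 - 555.0 = 115.1
Services balance = 376.8 - 411.8 = -35.0
Trade balance (goods + services) = 115.1 + (-35.0) = 80.1
Net primary income = 131.0 - 168.0 = -37.0
Net secondary income = -18.3
Current account = 80.1 + (-37.0) + (-18.3) = 24.8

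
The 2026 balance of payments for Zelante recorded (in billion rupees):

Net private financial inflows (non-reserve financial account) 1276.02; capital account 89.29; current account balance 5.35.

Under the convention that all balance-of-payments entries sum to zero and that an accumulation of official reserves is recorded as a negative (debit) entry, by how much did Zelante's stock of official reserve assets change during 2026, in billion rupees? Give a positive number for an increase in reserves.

Official reserve transactions balance = -(5.35 + 89.29 + 1276.02) = -1370.66
An accumulation of reserves is recorded as a debit (negative entry), so the change in the stock of reserves is the negative of that balance.
Change in official reserves = -(-1370.66) = 1370.66

1370.66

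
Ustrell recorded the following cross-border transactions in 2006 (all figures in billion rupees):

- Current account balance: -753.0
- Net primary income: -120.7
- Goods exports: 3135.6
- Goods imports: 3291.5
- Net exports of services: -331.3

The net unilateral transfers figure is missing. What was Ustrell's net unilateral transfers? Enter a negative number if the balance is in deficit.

Current account = goods balance + services balance + net primary income + net secondary income
Sum of the known components = -607.9
Net unilateral transfers = CA - (known components) = -753.0 - (-607.9) = -145.1

-145.1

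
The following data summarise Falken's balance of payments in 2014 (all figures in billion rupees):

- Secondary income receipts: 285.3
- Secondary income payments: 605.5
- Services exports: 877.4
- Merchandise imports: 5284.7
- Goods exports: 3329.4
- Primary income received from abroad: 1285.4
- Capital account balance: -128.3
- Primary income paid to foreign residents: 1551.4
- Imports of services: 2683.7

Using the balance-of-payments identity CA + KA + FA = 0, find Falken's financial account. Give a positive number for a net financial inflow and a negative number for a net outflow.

4476.1

Goods balance = 3329.4 - 5284.7 = -1955.3
Services balance = 877.4 - 2683.7 = -1806.3
Trade balance (goods + services) = -1955.3 + (-1806.3) = -3761.6
Net primary income = 1285.4 - 1551.4 = -266.0
Net secondary income = 285.3 - 605.5 = -320.2
Current account = -3761.6 + (-266.0) + (-320.2) = -4347.8
Financial account = -(-4347.8 + (-128.3)) = 4476.1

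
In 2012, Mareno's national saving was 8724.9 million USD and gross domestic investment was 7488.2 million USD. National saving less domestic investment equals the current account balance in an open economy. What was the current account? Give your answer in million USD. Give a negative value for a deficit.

CA = S - I = 8724.9 - 7488.2 = 1236.7

1236.7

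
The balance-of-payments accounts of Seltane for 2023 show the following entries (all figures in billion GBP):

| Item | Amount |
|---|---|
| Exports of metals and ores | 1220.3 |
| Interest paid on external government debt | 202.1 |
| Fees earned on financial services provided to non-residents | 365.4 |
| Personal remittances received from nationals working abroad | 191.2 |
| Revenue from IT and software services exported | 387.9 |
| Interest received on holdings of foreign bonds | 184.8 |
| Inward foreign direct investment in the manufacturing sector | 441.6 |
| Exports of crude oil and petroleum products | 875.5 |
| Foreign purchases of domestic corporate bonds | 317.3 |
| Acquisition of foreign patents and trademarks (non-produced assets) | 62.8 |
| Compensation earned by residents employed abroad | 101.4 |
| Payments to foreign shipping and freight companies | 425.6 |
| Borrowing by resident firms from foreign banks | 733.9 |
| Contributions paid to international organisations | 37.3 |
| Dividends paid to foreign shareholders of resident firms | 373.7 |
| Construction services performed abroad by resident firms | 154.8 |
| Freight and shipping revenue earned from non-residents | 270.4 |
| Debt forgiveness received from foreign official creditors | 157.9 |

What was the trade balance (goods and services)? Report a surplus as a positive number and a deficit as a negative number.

2848.7

Goods: 875.5 + 1220.3 = 2095.8
Services: 365.4 + 270.4 + 387.9 - 425.6 + 154.8 = 752.9
Trade balance = 2095.8 + 752.9 = 2848.7
(Excluded from the trade balance — primary income: interest paid on external government debt 202.1, interest received on holdings of foreign bonds 184.8, compensation earned by residents employed abroad 101.4, dividends paid to foreign shareholders of resident firms 373.7; secondary income: personal remittances received from nationals working abroad 191.2, contributions paid to international organisations 37.3; financial account: inward foreign direct investment in the manufacturing sector 441.6, foreign purchases of domestic corporate bonds 317.3, borrowing by resident firms from foreign banks 733.9; capital account: acquisition of foreign patents and trademarks (non-produced assets) 62.8, debt forgiveness received from foreign official creditors 157.9.)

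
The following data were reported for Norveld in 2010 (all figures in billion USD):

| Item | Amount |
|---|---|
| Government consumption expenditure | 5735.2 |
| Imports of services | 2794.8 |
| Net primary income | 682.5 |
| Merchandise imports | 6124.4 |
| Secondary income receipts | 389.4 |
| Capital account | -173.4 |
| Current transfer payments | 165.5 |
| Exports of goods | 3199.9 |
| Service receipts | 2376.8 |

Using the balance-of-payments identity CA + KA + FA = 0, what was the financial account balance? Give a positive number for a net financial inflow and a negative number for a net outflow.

Goods balance = 3199.9 - 6124.4 = -2924.5
Services balance = 2376.8 - 2794.8 = -418.0
Trade balance (goods + services) = -2924.5 + (-418.0) = -3342.5
Net primary income = 682.5
Net secondary income = 389.4 - 165.5 = 223.9
Current account = -3342.5 + 682.5 + 223.9 = -2436.1
Financial account = -(-2436.1 + (-173.4)) = 2609.5

2609.5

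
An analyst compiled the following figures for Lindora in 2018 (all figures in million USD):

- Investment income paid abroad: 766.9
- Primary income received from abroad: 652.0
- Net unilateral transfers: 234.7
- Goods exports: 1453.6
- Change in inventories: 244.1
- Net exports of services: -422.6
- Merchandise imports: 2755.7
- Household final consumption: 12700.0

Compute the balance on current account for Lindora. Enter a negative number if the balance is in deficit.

-1604.9

Goods balance = 1453.6 - 2755.7 = -1302.1
Services balance = -422.6
Trade balance (goods + services) = -1302.1 + (-422.6) = -1724.7
Net primary income = 652.0 - 766.9 = -114.9
Net secondary income = 234.7
Current account = -1724.7 + (-114.9) + 234.7 = -1604.9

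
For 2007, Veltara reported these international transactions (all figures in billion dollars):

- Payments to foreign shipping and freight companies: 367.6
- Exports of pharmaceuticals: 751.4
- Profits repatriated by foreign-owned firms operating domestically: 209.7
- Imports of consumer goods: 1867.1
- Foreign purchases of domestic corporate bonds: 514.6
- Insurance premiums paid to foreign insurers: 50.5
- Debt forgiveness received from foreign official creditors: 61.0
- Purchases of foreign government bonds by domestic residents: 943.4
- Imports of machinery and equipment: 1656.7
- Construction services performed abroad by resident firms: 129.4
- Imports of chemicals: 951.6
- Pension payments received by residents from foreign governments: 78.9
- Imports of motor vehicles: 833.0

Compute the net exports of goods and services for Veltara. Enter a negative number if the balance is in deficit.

-4845.7

Goods: -1867.1 - 833.0 - 1656.7 - 951.6 + 751.4 = -4557.0
Services: -367.6 - 50.5 + 129.4 = -288.7
Trade balance = -4557.0 + (-288.7) = -4845.7
(Excluded from the trade balance — primary income: profits repatriated by foreign-owned firms operating domestically 209.7; financial account: foreign purchases of domestic corporate bonds 514.6, purchases of foreign government bonds by domestic residents 943.4; capital account: debt forgiveness received from foreign official creditors 61.0; secondary income: pension payments received by residents from foreign governments 78.9.)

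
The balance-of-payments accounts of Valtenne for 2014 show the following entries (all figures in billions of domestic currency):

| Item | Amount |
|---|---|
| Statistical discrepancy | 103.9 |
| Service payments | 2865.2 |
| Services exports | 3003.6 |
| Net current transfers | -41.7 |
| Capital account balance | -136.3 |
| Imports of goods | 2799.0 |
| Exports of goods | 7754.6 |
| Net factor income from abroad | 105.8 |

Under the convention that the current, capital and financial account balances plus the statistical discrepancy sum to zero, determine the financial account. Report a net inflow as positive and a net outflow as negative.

-5125.7

Goods balance = 7754.6 - 2799.0 = 4955.6
Services balance = 3003.6 - 2865.2 = 138.4
Trade balance (goods + services) = 4955.6 + 138.4 = 5094.0
Net primary income = 105.8
Net secondary income = -41.7
Current account = 5094.0 + 105.8 + (-41.7) = 5158.1
Financial account = -(5158.1 + (-136.3) + 103.9) = -5125.7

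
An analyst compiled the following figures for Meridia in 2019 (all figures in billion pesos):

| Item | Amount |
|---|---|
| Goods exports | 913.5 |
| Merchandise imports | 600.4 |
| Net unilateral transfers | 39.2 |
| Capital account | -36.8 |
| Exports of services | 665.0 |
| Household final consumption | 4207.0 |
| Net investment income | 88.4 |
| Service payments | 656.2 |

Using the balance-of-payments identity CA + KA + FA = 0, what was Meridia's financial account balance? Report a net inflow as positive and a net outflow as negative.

Goods balance = 913.5 - 600.4 = 313.1
Services balance = 665.0 - 656.2 = 8.8
Trade balance (goods + services) = 313.1 + 8.8 = 321.9
Net primary income = 88.4
Net secondary income = 39.2
Current account = 321.9 + 88.4 + 39.2 = 449.5
Financial account = -(449.5 + (-36.8)) = -412.7

-412.7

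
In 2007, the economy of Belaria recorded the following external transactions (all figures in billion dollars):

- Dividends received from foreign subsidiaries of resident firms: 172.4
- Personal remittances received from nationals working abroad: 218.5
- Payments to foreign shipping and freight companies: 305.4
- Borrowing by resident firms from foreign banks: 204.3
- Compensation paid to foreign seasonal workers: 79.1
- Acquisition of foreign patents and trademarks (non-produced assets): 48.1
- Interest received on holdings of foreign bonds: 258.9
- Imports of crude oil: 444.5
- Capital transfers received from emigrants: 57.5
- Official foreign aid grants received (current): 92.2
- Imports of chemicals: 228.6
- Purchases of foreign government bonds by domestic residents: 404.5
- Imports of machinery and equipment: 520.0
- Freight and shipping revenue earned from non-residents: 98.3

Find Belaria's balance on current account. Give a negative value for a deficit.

Goods: -444.5 - 228.6 - 520.0 = -1193.1
Services: -305.4 + 98.3 = -207.1
Primary income: -79.1 + 172.4 + 258.9 = 352.2
Secondary income: 218.5 + 92.2 = 310.7
Current account = (-1193.1) + (-207.1) + 352.2 + 310.7 = -737.3
(Excluded from the current account — financial account: borrowing by resident firms from foreign banks 204.3, purchases of foreign government bonds by domestic residents 404.5; capital account: acquisition of foreign patents and trademarks (non-produced assets) 48.1, capital transfers received from emigrants 57.5.)

-737.3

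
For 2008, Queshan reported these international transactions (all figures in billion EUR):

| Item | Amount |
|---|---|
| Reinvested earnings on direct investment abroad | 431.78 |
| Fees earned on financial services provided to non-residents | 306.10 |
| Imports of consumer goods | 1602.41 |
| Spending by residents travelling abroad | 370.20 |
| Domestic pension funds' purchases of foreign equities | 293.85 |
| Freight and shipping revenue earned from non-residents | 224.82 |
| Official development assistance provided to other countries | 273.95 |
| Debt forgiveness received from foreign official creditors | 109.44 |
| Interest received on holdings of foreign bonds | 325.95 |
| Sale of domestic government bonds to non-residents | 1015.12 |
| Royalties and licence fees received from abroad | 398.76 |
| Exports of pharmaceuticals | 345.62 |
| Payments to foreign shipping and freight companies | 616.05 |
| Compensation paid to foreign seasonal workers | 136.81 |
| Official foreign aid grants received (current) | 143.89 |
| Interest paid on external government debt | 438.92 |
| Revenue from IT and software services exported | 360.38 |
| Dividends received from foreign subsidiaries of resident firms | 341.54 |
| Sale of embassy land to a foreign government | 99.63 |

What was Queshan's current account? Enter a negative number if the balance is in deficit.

-559.50

Goods: -1602.41 + 345.62 = -1256.79
Services: -370.20 - 616.05 + 224.82 + 398.76 + 306.10 + 360.38 = 303.81
Primary income: 325.95 + 431.78 - 136.81 + 341.54 - 438.92 = 523.54
Secondary income: -273.95 + 143.89 = -130.06
Current account = (-1256.79) + 303.81 + 523.54 + (-130.06) = -559.50
(Excluded from the current account — financial account: domestic pension funds' purchases of foreign equities 293.85, sale of domestic government bonds to non-residents 1015.12; capital account: debt forgiveness received from foreign official creditors 109.44, sale of embassy land to a foreign government 99.63.)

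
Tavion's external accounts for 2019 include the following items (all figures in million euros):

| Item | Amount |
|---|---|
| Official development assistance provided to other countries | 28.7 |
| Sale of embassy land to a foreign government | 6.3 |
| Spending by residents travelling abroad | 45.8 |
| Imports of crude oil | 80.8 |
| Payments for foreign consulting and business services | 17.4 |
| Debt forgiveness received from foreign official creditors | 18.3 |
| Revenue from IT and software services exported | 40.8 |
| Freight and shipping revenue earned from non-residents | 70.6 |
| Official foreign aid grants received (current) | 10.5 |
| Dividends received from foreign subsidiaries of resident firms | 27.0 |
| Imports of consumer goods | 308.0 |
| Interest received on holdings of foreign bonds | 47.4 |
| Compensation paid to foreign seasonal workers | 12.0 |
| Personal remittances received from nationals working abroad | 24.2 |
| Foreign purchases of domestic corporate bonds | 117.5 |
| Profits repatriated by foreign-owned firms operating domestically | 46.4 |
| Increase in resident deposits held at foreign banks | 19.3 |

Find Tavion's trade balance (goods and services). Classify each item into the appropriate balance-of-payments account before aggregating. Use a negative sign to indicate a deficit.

-340.6

Goods: -80.8 - 308.0 = -388.8
Services: 70.6 - 17.4 + 40.8 - 45.8 = 48.2
Trade balance = -388.8 + 48.2 = -340.6
(Excluded from the trade balance — secondary income: official development assistance provided to other countries 28.7, official foreign aid grants received (current) 10.5, personal remittances received from nationals working abroad 24.2; capital account: sale of embassy land to a foreign government 6.3, debt forgiveness received from foreign official creditors 18.3; primary income: dividends received from foreign subsidiaries of resident firms 27.0, interest received on holdings of foreign bonds 47.4, compensation paid to foreign seasonal workers 12.0, profits repatriated by foreign-owned firms operating domestically 46.4; financial account: foreign purchases of domestic corporate bonds 117.5, increase in resident deposits held at foreign banks 19.3.)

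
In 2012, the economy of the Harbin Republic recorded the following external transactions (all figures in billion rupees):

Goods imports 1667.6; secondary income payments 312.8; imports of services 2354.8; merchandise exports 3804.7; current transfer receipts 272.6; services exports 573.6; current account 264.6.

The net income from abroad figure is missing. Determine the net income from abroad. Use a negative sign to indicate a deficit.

-51.1

Current account = goods balance + services balance + net primary income + net secondary income
Sum of the known components = 315.7
Net income from abroad = CA - (known components) = 264.6 - 315.7 = -51.1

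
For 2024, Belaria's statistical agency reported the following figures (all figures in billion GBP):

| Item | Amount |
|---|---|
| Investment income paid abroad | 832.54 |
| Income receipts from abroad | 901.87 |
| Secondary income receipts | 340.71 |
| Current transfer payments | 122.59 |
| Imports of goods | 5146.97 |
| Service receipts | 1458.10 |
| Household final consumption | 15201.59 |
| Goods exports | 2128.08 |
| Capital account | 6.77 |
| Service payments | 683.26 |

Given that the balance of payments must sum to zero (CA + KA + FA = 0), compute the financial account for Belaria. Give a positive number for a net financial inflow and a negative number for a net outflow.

1949.83

Goods balance = 2128.08 - 5146.97 = -3018.89
Services balance = 1458.10 - 683.26 = 774.84
Trade balance (goods + services) = -3018.89 + 774.84 = -2244.05
Net primary income = 901.87 - 832.54 = 69.33
Net secondary income = 340.71 - 122.59 = 218.12
Current account = -2244.05 + 69.33 + 218.12 = -1956.60
Financial account = -(-1956.60 + 6.77) = 1949.83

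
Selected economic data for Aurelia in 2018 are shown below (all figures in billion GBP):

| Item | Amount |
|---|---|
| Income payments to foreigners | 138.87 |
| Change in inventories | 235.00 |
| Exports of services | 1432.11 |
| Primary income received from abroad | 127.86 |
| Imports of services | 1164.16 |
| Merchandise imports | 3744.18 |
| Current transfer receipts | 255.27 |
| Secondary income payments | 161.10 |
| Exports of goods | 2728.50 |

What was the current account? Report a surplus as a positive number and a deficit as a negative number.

-664.57

Goods balance = 2728.50 - 3744.18 = -1015.68
Services balance = 1432.11 - 1164.16 = 267.95
Trade balance (goods + services) = -1015.68 + 267.95 = -747.73
Net primary income = 127.86 - 138.87 = -11.01
Net secondary income = 255.27 - 161.10 = 94.17
Current account = -747.73 + (-11.01) + 94.17 = -664.57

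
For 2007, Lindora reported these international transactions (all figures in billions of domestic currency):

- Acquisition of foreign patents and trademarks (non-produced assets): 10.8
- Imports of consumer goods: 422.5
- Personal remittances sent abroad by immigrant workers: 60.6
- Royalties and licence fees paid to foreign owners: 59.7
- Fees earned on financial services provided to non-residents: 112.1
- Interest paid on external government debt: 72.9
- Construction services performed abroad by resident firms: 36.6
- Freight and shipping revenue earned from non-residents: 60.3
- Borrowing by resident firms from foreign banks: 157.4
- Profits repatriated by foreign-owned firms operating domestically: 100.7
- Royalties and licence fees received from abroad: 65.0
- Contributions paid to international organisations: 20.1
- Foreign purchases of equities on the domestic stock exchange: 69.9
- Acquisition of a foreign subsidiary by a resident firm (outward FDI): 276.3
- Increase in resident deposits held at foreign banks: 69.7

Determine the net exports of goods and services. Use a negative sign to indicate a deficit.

-208.2

Goods: -422.5
Services: 36.6 + 60.3 + 112.1 + 65.0 - 59.7 = 214.3
Trade balance = -422.5 + 214.3 = -208.2
(Excluded from the trade balance — capital account: acquisition of foreign patents and trademarks (non-produced assets) 10.8; secondary income: personal remittances sent abroad by immigrant workers 60.6, contributions paid to international organisations 20.1; primary income: interest paid on external government debt 72.9, profits repatriated by foreign-owned firms operating domestically 100.7; financial account: borrowing by resident firms from foreign banks 157.4, foreign purchases of equities on the domestic stock exchange 69.9, acquisition of a foreign subsidiary by a resident firm (outward FDI) 276.3, increase in resident deposits held at foreign banks 69.7.)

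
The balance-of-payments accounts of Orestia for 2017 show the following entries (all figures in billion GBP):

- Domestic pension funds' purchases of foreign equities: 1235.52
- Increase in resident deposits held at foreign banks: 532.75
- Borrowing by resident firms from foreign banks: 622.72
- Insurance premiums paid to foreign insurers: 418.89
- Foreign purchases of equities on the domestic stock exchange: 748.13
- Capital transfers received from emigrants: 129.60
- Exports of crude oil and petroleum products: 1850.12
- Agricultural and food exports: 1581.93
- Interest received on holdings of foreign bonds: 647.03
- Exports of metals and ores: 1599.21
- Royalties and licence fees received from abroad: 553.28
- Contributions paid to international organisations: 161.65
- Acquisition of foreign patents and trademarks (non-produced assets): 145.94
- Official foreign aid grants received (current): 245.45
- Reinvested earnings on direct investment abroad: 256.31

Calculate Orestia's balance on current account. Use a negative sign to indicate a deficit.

6152.79

Goods: 1599.21 + 1581.93 + 1850.12 = 5031.26
Services: 553.28 - 418.89 = 134.39
Primary income: 256.31 + 647.03 = 903.34
Secondary income: -161.65 + 245.45 = 83.80
Current account = 5031.26 + 134.39 + 903.34 + 83.80 = 6152.79
(Excluded from the current account — financial account: domestic pension funds' purchases of foreign equities 1235.52, increase in resident deposits held at foreign banks 532.75, borrowing by resident firms from foreign banks 622.72, foreign purchases of equities on the domestic stock exchange 748.13; capital account: capital transfers received from emigrants 129.60, acquisition of foreign patents and trademarks (non-produced assets) 145.94.)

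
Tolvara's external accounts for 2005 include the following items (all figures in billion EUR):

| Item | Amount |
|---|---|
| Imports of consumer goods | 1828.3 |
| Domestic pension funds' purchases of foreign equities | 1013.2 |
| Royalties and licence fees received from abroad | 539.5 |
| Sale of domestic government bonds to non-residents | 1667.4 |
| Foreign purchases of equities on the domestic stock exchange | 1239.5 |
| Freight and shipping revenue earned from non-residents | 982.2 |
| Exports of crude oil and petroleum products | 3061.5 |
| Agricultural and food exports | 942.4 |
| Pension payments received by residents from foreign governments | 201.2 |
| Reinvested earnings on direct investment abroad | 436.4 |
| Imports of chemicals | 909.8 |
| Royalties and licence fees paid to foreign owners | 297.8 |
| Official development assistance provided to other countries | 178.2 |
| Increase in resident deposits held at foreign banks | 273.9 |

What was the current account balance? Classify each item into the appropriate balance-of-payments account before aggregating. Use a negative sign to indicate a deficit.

2949.1

Goods: -909.8 + 3061.5 - 1828.3 + 942.4 = 1265.8
Services: -297.8 + 539.5 + 982.2 = 1223.9
Primary income: 436.4
Secondary income: -178.2 + 201.2 = 23.0
Current account = 1265.8 + 1223.9 + 436.4 + 23.0 = 2949.1
(Excluded from the current account — financial account: domestic pension funds' purchases of foreign equities 1013.2, sale of domestic government bonds to non-residents 1667.4, foreign purchases of equities on the domestic stock exchange 1239.5, increase in resident deposits held at foreign banks 273.9.)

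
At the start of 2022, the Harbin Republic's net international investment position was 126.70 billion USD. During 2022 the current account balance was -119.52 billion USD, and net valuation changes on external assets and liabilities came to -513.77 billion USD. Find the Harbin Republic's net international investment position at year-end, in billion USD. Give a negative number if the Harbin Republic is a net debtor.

Change in NIIP = current account + net valuation change = -119.52 + (-513.77) = -633.29
End-of-year NIIP = 126.70 + (-633.29) = -506.59

-506.59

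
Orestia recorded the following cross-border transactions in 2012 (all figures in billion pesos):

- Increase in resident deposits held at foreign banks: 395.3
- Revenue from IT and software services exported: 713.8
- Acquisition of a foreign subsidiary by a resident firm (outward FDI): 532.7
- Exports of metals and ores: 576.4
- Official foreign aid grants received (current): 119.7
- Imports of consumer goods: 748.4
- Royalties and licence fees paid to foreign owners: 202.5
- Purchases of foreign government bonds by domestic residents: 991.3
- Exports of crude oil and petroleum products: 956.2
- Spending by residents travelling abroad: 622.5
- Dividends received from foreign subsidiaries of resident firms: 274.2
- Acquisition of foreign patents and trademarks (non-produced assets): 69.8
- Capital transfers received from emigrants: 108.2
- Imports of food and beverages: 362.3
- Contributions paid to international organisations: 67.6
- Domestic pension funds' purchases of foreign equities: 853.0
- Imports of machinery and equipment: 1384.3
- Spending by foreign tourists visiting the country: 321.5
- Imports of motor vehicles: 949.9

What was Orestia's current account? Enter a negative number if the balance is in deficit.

-1375.7

Goods: -748.4 + 576.4 - 362.3 - 1384.3 + 956.2 - 949.9 = -1912.3
Services: 321.5 + 713.8 - 622.5 - 202.5 = 210.3
Primary income: 274.2
Secondary income: -67.6 + 119.7 = 52.1
Current account = (-1912.3) + 210.3 + 274.2 + 52.1 = -1375.7
(Excluded from the current account — financial account: increase in resident deposits held at foreign banks 395.3, acquisition of a foreign subsidiary by a resident firm (outward FDI) 532.7, purchases of foreign government bonds by domestic residents 991.3, domestic pension funds' purchases of foreign equities 853.0; capital account: acquisition of foreign patents and trademarks (non-produced assets) 69.8, capital transfers received from emigrants 108.2.)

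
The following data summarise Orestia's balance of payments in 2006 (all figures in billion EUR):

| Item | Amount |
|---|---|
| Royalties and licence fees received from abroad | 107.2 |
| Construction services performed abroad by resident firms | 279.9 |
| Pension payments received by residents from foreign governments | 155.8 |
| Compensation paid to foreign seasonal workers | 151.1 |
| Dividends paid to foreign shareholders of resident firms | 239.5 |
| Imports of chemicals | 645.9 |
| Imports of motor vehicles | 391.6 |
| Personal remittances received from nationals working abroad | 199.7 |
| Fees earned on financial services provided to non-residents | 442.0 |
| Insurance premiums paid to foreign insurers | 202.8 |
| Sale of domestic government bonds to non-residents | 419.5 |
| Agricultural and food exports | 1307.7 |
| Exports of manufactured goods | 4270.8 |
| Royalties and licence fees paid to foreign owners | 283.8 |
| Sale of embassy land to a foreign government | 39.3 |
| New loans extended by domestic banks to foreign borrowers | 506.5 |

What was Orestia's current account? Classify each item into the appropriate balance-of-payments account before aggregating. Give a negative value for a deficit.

4848.4

Goods: 1307.7 - 645.9 - 391.6 + 4270.8 = 4541.0
Services: 279.9 - 283.8 - 202.8 + 107.2 + 442.0 = 342.5
Primary income: -151.1 - 239.5 = -390.6
Secondary income: 155.8 + 199.7 = 355.5
Current account = 4541.0 + 342.5 + (-390.6) + 355.5 = 4848.4
(Excluded from the current account — financial account: sale of domestic government bonds to non-residents 419.5, new loans extended by domestic banks to foreign borrowers 506.5; capital account: sale of embassy land to a foreign government 39.3.)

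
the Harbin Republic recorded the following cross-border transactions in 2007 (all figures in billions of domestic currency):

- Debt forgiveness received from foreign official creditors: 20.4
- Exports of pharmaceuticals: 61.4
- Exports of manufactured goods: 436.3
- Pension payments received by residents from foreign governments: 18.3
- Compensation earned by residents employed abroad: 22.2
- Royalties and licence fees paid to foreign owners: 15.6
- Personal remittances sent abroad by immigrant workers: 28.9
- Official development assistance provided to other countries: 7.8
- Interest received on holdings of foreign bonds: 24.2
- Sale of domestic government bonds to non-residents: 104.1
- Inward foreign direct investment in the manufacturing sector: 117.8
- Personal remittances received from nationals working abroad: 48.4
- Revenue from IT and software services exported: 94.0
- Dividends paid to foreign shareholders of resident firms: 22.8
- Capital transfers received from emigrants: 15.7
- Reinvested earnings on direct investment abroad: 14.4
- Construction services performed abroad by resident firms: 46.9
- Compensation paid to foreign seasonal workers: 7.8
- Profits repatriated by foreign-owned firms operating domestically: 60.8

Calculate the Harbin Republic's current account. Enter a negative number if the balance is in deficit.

622.4

Goods: 436.3 + 61.4 = 497.7
Services: -15.6 + 94.0 + 46.9 = 125.3
Primary income: 22.2 - 22.8 + 24.2 - 60.8 + 14.4 - 7.8 = -30.6
Secondary income: 18.3 - 7.8 + 48.4 - 28.9 = 30.0
Current account = 497.7 + 125.3 + (-30.6) + 30.0 = 622.4
(Excluded from the current account — capital account: debt forgiveness received from foreign official creditors 20.4, capital transfers received from emigrants 15.7; financial account: sale of domestic government bonds to non-residents 104.1, inward foreign direct investment in the manufacturing sector 117.8.)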